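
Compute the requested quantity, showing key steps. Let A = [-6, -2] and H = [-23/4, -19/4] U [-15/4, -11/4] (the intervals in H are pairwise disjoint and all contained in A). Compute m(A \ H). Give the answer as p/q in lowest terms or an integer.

The ambient interval has length m(A) = -2 - (-6) = 4.
Since the holes are disjoint and sit inside A, by finite additivity
  m(H) = sum_i (b_i - a_i), and m(A \ H) = m(A) - m(H).
Computing the hole measures:
  m(H_1) = -19/4 - (-23/4) = 1.
  m(H_2) = -11/4 - (-15/4) = 1.
Summed: m(H) = 1 + 1 = 2.
So m(A \ H) = 4 - 2 = 2.

2


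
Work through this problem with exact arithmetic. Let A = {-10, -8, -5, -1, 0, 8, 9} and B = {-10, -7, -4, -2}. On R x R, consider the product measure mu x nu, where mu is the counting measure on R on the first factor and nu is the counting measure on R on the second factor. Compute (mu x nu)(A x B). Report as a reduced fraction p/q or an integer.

For a measurable rectangle A x B, the product measure satisfies
  (mu x nu)(A x B) = mu(A) * nu(B).
  mu(A) = 7.
  nu(B) = 4.
  (mu x nu)(A x B) = 7 * 4 = 28.

28


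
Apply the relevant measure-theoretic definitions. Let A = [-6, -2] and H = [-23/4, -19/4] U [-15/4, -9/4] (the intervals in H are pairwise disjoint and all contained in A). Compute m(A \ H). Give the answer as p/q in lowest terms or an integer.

The ambient interval has length m(A) = -2 - (-6) = 4.
Since the holes are disjoint and sit inside A, by finite additivity
  m(H) = sum_i (b_i - a_i), and m(A \ H) = m(A) - m(H).
Computing the hole measures:
  m(H_1) = -19/4 - (-23/4) = 1.
  m(H_2) = -9/4 - (-15/4) = 3/2.
Summed: m(H) = 1 + 3/2 = 5/2.
So m(A \ H) = 4 - 5/2 = 3/2.

3/2


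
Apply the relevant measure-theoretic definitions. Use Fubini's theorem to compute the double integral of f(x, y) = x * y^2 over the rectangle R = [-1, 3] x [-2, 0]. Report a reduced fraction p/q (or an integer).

f(x, y) is a tensor product of a function of x and a function of y, and both factors are bounded continuous (hence Lebesgue integrable) on the rectangle, so Fubini's theorem applies:
  integral_R f d(m x m) = (integral_a1^b1 x dx) * (integral_a2^b2 y^2 dy).
Inner integral in x: integral_{-1}^{3} x dx = (3^2 - (-1)^2)/2
  = 4.
Inner integral in y: integral_{-2}^{0} y^2 dy = (0^3 - (-2)^3)/3
  = 8/3.
Product: (4) * (8/3) = 32/3.

32/3


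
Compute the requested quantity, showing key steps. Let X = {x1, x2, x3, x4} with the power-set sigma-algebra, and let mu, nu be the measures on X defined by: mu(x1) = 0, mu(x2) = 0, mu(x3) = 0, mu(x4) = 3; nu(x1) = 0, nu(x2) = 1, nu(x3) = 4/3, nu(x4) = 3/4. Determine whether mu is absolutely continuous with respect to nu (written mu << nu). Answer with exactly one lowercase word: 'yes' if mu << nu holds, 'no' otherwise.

mu << nu means: every nu-null measurable set is also mu-null; equivalently, for every atom x, if nu({x}) = 0 then mu({x}) = 0.
Checking each atom:
  x1: nu = 0, mu = 0 -> consistent with mu << nu.
  x2: nu = 1 > 0 -> no constraint.
  x3: nu = 4/3 > 0 -> no constraint.
  x4: nu = 3/4 > 0 -> no constraint.
No atom violates the condition. Therefore mu << nu.

yes


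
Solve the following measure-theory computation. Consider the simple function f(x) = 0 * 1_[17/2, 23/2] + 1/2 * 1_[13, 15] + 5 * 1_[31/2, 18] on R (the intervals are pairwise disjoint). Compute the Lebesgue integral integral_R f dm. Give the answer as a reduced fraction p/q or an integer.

For a simple function f = sum_i c_i * 1_{A_i} with disjoint A_i,
  integral f dm = sum_i c_i * m(A_i).
Lengths of the A_i:
  m(A_1) = 23/2 - 17/2 = 3.
  m(A_2) = 15 - 13 = 2.
  m(A_3) = 18 - 31/2 = 5/2.
Contributions c_i * m(A_i):
  (0) * (3) = 0.
  (1/2) * (2) = 1.
  (5) * (5/2) = 25/2.
Total: 0 + 1 + 25/2 = 27/2.

27/2


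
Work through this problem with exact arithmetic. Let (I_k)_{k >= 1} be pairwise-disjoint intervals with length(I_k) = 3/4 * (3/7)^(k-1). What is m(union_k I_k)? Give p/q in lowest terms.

By countable additivity of the Lebesgue measure on pairwise disjoint measurable sets,
  m(union_{k >= 1} I_k) = sum_{k >= 1} m(I_k) = sum_{k >= 1} a * r^(k-1),
  with a = 3/4 and r = 3/7.
Since 0 < r = 3/7 < 1, the geometric series converges:
  sum_{k >= 1} a * r^(k-1) = a / (1 - r).
  = 3/4 / (1 - 3/7)
  = 3/4 / (4/7)
  = 21/16.

21/16


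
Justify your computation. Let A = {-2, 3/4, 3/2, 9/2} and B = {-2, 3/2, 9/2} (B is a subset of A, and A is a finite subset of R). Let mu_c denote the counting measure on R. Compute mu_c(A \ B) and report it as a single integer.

Counting measure assigns mu_c(E) = |E| (number of elements) when E is finite. For B subset A, A \ B is the set of elements of A not in B, so |A \ B| = |A| - |B|.
|A| = 4, |B| = 3, so mu_c(A \ B) = 4 - 3 = 1.

1


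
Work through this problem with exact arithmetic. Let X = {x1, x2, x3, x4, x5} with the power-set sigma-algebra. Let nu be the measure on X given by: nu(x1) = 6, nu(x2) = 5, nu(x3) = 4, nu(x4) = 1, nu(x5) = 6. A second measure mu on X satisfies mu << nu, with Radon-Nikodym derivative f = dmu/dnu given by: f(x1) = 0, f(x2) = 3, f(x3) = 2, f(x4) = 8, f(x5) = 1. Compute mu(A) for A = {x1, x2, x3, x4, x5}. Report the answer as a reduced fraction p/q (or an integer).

By the defining property of the Radon-Nikodym derivative, for every measurable set A,
  mu(A) = integral_A f dnu.
Since nu is a discrete measure concentrated on the atoms of X, the integral over A reduces to the sum
  mu(A) = sum_{x in A} f(x) * nu({x}).
Computing each term:
  x1: f(x1) * nu(x1) = 0 * 6 = 0.
  x2: f(x2) * nu(x2) = 3 * 5 = 15.
  x3: f(x3) * nu(x3) = 2 * 4 = 8.
  x4: f(x4) * nu(x4) = 8 * 1 = 8.
  x5: f(x5) * nu(x5) = 1 * 6 = 6.
Summing: mu(A) = 0 + 15 + 8 + 8 + 6 = 37.

37


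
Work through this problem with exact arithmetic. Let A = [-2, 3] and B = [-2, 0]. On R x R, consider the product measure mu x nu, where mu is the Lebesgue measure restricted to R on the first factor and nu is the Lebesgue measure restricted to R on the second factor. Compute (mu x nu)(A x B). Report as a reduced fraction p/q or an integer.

For a measurable rectangle A x B, the product measure satisfies
  (mu x nu)(A x B) = mu(A) * nu(B).
  mu(A) = 5.
  nu(B) = 2.
  (mu x nu)(A x B) = 5 * 2 = 10.

10


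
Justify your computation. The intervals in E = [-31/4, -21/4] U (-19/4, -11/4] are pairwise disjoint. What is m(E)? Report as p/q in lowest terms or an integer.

For pairwise disjoint intervals, m(union_i I_i) = sum_i m(I_i),
and m is invariant under swapping open/closed endpoints (single points have measure 0).
So m(E) = sum_i (b_i - a_i).
  I_1 has length -21/4 - (-31/4) = 5/2.
  I_2 has length -11/4 - (-19/4) = 2.
Summing:
  m(E) = 5/2 + 2 = 9/2.

9/2


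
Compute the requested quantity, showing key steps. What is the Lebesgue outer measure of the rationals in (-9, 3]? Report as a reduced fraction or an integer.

Q cap (-9, 3] is countable; list its elements as q_1, q_2, ... . Fix eps > 0 and cover the k-th point by an interval of length eps * 2^(-k). The cover has total length eps * sum_{k>=1} 2^(-k) = eps, so by definition of outer measure m*(Q cap (-9, 3]) <= eps. Since eps was arbitrary and m* >= 0, the outer measure is 0.

0


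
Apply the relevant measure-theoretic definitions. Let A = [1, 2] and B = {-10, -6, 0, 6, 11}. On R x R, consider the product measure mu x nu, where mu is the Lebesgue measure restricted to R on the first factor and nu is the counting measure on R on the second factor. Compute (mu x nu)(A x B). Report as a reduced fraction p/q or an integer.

For a measurable rectangle A x B, the product measure satisfies
  (mu x nu)(A x B) = mu(A) * nu(B).
  mu(A) = 1.
  nu(B) = 5.
  (mu x nu)(A x B) = 1 * 5 = 5.

5


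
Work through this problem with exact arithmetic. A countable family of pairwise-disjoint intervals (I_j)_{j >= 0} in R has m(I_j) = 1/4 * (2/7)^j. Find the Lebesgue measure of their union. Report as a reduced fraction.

By countable additivity of the Lebesgue measure on pairwise disjoint measurable sets,
  m(union_{j >= 0} I_j) = sum_{j >= 0} m(I_j) = sum_{j >= 0} a * r^j,
  with a = 1/4 and r = 2/7.
Since 0 < r = 2/7 < 1, the geometric series converges:
  sum_{j >= 0} a * r^j = a / (1 - r).
  = 1/4 / (1 - 2/7)
  = 1/4 / (5/7)
  = 7/20.

7/20


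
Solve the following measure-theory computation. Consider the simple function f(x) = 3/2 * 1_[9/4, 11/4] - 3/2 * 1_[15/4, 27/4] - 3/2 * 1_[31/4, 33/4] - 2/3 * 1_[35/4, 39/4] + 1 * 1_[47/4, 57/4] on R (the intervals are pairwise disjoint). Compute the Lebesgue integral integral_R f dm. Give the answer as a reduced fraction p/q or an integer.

For a simple function f = sum_i c_i * 1_{A_i} with disjoint A_i,
  integral f dm = sum_i c_i * m(A_i).
Lengths of the A_i:
  m(A_1) = 11/4 - 9/4 = 1/2.
  m(A_2) = 27/4 - 15/4 = 3.
  m(A_3) = 33/4 - 31/4 = 1/2.
  m(A_4) = 39/4 - 35/4 = 1.
  m(A_5) = 57/4 - 47/4 = 5/2.
Contributions c_i * m(A_i):
  (3/2) * (1/2) = 3/4.
  (-3/2) * (3) = -9/2.
  (-3/2) * (1/2) = -3/4.
  (-2/3) * (1) = -2/3.
  (1) * (5/2) = 5/2.
Total: 3/4 - 9/2 - 3/4 - 2/3 + 5/2 = -8/3.

-8/3


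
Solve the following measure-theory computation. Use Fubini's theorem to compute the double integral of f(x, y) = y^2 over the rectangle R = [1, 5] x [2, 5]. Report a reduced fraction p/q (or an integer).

f(x, y) is a tensor product of a function of x and a function of y, and both factors are bounded continuous (hence Lebesgue integrable) on the rectangle, so Fubini's theorem applies:
  integral_R f d(m x m) = (integral_a1^b1 1 dx) * (integral_a2^b2 y^2 dy).
Inner integral in x: integral_{1}^{5} 1 dx = (5^1 - 1^1)/1
  = 4.
Inner integral in y: integral_{2}^{5} y^2 dy = (5^3 - 2^3)/3
  = 39.
Product: (4) * (39) = 156.

156


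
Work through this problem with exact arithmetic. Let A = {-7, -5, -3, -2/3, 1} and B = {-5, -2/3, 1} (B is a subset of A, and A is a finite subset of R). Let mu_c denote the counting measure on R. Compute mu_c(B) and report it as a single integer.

Counting measure assigns mu_c(E) = |E| (number of elements) when E is finite.
B has 3 element(s), so mu_c(B) = 3.

3


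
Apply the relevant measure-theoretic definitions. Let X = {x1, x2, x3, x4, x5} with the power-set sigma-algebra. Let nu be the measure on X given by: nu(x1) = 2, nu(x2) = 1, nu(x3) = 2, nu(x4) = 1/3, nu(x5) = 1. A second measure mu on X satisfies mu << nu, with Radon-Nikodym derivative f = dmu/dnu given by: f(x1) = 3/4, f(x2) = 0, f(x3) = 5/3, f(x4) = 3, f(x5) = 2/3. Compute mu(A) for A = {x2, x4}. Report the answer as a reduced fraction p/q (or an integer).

By the defining property of the Radon-Nikodym derivative, for every measurable set A,
  mu(A) = integral_A f dnu.
Since nu is a discrete measure concentrated on the atoms of X, the integral over A reduces to the sum
  mu(A) = sum_{x in A} f(x) * nu({x}).
Computing each term:
  x2: f(x2) * nu(x2) = 0 * 1 = 0.
  x4: f(x4) * nu(x4) = 3 * 1/3 = 1.
Summing: mu(A) = 0 + 1 = 1.

1


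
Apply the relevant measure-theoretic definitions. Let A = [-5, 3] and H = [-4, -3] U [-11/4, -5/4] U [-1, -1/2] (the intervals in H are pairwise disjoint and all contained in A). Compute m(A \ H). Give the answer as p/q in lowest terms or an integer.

The ambient interval has length m(A) = 3 - (-5) = 8.
Since the holes are disjoint and sit inside A, by finite additivity
  m(H) = sum_i (b_i - a_i), and m(A \ H) = m(A) - m(H).
Computing the hole measures:
  m(H_1) = -3 - (-4) = 1.
  m(H_2) = -5/4 - (-11/4) = 3/2.
  m(H_3) = -1/2 - (-1) = 1/2.
Summed: m(H) = 1 + 3/2 + 1/2 = 3.
So m(A \ H) = 8 - 3 = 5.

5


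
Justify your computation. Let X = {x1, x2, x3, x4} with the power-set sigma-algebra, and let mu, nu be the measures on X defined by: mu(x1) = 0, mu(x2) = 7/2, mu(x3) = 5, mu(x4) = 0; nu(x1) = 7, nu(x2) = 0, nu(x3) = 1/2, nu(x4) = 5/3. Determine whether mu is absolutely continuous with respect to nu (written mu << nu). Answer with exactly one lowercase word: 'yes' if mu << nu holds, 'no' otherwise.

mu << nu means: every nu-null measurable set is also mu-null; equivalently, for every atom x, if nu({x}) = 0 then mu({x}) = 0.
Checking each atom:
  x1: nu = 7 > 0 -> no constraint.
  x2: nu = 0, mu = 7/2 > 0 -> violates mu << nu.
  x3: nu = 1/2 > 0 -> no constraint.
  x4: nu = 5/3 > 0 -> no constraint.
The atom(s) x2 violate the condition (nu = 0 but mu > 0). Therefore mu is NOT absolutely continuous w.r.t. nu.

no


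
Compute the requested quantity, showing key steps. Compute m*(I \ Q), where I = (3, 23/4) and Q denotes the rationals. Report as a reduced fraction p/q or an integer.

The interval I = (3, 23/4) has m(I) = 23/4 - 3 = 11/4 (endpoints are measure-zero, so open/closed/half-open agree). Write I = (I cap Q) u (I \ Q). The rationals in I are countable, so m*(I cap Q) = 0 (cover each rational by intervals whose total length is arbitrarily small). By countable subadditivity m*(I) <= m*(I cap Q) + m*(I \ Q), hence m*(I \ Q) >= m(I) = 11/4. The reverse inequality m*(I \ Q) <= m*(I) = 11/4 is trivial since (I \ Q) is a subset of I. Therefore m*(I \ Q) = 11/4.

11/4


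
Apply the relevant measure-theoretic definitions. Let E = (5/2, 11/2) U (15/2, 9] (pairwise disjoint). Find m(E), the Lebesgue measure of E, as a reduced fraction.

For pairwise disjoint intervals, m(union_i I_i) = sum_i m(I_i),
and m is invariant under swapping open/closed endpoints (single points have measure 0).
So m(E) = sum_i (b_i - a_i).
  I_1 has length 11/2 - 5/2 = 3.
  I_2 has length 9 - 15/2 = 3/2.
Summing:
  m(E) = 3 + 3/2 = 9/2.

9/2


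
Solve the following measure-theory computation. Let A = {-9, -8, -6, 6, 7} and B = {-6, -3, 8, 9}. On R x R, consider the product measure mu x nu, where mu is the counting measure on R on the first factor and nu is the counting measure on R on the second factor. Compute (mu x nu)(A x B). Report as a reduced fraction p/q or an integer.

For a measurable rectangle A x B, the product measure satisfies
  (mu x nu)(A x B) = mu(A) * nu(B).
  mu(A) = 5.
  nu(B) = 4.
  (mu x nu)(A x B) = 5 * 4 = 20.

20


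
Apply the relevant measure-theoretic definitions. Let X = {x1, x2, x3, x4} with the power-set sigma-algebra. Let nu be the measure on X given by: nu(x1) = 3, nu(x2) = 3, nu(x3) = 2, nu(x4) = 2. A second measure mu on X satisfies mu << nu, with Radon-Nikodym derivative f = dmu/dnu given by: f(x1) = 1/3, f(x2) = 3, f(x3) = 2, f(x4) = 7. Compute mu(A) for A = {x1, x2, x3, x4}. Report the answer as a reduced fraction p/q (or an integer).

By the defining property of the Radon-Nikodym derivative, for every measurable set A,
  mu(A) = integral_A f dnu.
Since nu is a discrete measure concentrated on the atoms of X, the integral over A reduces to the sum
  mu(A) = sum_{x in A} f(x) * nu({x}).
Computing each term:
  x1: f(x1) * nu(x1) = 1/3 * 3 = 1.
  x2: f(x2) * nu(x2) = 3 * 3 = 9.
  x3: f(x3) * nu(x3) = 2 * 2 = 4.
  x4: f(x4) * nu(x4) = 7 * 2 = 14.
Summing: mu(A) = 1 + 9 + 4 + 14 = 28.

28


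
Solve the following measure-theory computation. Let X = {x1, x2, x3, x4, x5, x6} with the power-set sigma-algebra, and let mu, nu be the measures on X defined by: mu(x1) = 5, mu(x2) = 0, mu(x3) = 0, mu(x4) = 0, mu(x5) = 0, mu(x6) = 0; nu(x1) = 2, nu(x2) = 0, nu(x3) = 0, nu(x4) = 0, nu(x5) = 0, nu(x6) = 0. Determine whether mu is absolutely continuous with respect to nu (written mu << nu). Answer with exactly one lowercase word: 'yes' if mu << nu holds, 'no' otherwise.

mu << nu means: every nu-null measurable set is also mu-null; equivalently, for every atom x, if nu({x}) = 0 then mu({x}) = 0.
Checking each atom:
  x1: nu = 2 > 0 -> no constraint.
  x2: nu = 0, mu = 0 -> consistent with mu << nu.
  x3: nu = 0, mu = 0 -> consistent with mu << nu.
  x4: nu = 0, mu = 0 -> consistent with mu << nu.
  x5: nu = 0, mu = 0 -> consistent with mu << nu.
  x6: nu = 0, mu = 0 -> consistent with mu << nu.
No atom violates the condition. Therefore mu << nu.

yes


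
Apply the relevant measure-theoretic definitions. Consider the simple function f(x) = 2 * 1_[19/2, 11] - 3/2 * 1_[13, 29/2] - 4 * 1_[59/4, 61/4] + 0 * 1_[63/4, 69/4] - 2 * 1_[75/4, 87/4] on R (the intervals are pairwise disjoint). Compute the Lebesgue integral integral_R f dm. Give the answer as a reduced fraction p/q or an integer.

For a simple function f = sum_i c_i * 1_{A_i} with disjoint A_i,
  integral f dm = sum_i c_i * m(A_i).
Lengths of the A_i:
  m(A_1) = 11 - 19/2 = 3/2.
  m(A_2) = 29/2 - 13 = 3/2.
  m(A_3) = 61/4 - 59/4 = 1/2.
  m(A_4) = 69/4 - 63/4 = 3/2.
  m(A_5) = 87/4 - 75/4 = 3.
Contributions c_i * m(A_i):
  (2) * (3/2) = 3.
  (-3/2) * (3/2) = -9/4.
  (-4) * (1/2) = -2.
  (0) * (3/2) = 0.
  (-2) * (3) = -6.
Total: 3 - 9/4 - 2 + 0 - 6 = -29/4.

-29/4


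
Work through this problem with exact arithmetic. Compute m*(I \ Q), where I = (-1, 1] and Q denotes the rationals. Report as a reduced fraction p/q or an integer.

The interval I = (-1, 1] has m(I) = 1 - (-1) = 2 (endpoints are measure-zero, so open/closed/half-open agree). Write I = (I cap Q) u (I \ Q). The rationals in I are countable, so m*(I cap Q) = 0 (cover each rational by intervals whose total length is arbitrarily small). By countable subadditivity m*(I) <= m*(I cap Q) + m*(I \ Q), hence m*(I \ Q) >= m(I) = 2. The reverse inequality m*(I \ Q) <= m*(I) = 2 is trivial since (I \ Q) is a subset of I. Therefore m*(I \ Q) = 2.

2


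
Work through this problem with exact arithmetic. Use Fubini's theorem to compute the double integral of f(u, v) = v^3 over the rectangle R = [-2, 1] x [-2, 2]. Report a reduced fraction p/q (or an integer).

f(u, v) is a tensor product of a function of u and a function of v, and both factors are bounded continuous (hence Lebesgue integrable) on the rectangle, so Fubini's theorem applies:
  integral_R f d(m x m) = (integral_a1^b1 1 du) * (integral_a2^b2 v^3 dv).
Inner integral in u: integral_{-2}^{1} 1 du = (1^1 - (-2)^1)/1
  = 3.
Inner integral in v: integral_{-2}^{2} v^3 dv = (2^4 - (-2)^4)/4
  = 0.
Product: (3) * (0) = 0.

0


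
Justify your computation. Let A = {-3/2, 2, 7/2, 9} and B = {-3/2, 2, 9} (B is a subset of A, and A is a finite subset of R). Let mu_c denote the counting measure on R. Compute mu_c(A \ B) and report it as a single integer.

Counting measure assigns mu_c(E) = |E| (number of elements) when E is finite. For B subset A, A \ B is the set of elements of A not in B, so |A \ B| = |A| - |B|.
|A| = 4, |B| = 3, so mu_c(A \ B) = 4 - 3 = 1.

1


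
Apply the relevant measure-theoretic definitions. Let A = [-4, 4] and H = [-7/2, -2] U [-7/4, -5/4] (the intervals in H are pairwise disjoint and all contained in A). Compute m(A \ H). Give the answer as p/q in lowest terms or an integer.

The ambient interval has length m(A) = 4 - (-4) = 8.
Since the holes are disjoint and sit inside A, by finite additivity
  m(H) = sum_i (b_i - a_i), and m(A \ H) = m(A) - m(H).
Computing the hole measures:
  m(H_1) = -2 - (-7/2) = 3/2.
  m(H_2) = -5/4 - (-7/4) = 1/2.
Summed: m(H) = 3/2 + 1/2 = 2.
So m(A \ H) = 8 - 2 = 6.

6


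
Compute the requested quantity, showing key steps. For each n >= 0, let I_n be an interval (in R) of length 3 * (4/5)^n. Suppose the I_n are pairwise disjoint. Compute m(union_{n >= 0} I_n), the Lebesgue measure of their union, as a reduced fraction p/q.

By countable additivity of the Lebesgue measure on pairwise disjoint measurable sets,
  m(union_{n >= 0} I_n) = sum_{n >= 0} m(I_n) = sum_{n >= 0} a * r^n,
  with a = 3 and r = 4/5.
Since 0 < r = 4/5 < 1, the geometric series converges:
  sum_{n >= 0} a * r^n = a / (1 - r).
  = 3 / (1 - 4/5)
  = 3 / (1/5)
  = 15.

15


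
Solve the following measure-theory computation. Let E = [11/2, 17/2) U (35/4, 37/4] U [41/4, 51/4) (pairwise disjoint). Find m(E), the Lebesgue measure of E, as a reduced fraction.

For pairwise disjoint intervals, m(union_i I_i) = sum_i m(I_i),
and m is invariant under swapping open/closed endpoints (single points have measure 0).
So m(E) = sum_i (b_i - a_i).
  I_1 has length 17/2 - 11/2 = 3.
  I_2 has length 37/4 - 35/4 = 1/2.
  I_3 has length 51/4 - 41/4 = 5/2.
Summing:
  m(E) = 3 + 1/2 + 5/2 = 6.

6


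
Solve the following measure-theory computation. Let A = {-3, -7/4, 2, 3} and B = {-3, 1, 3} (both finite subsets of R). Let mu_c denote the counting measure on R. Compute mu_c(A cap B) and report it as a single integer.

Counting measure on a finite set equals cardinality. mu_c(A cap B) = |A cap B| (elements appearing in both).
Enumerating the elements of A that also lie in B gives 2 element(s).
So mu_c(A cap B) = 2.

2


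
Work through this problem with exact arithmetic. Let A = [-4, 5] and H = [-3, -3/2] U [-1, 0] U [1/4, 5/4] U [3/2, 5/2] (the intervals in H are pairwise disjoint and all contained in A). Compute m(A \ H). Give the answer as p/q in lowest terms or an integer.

The ambient interval has length m(A) = 5 - (-4) = 9.
Since the holes are disjoint and sit inside A, by finite additivity
  m(H) = sum_i (b_i - a_i), and m(A \ H) = m(A) - m(H).
Computing the hole measures:
  m(H_1) = -3/2 - (-3) = 3/2.
  m(H_2) = 0 - (-1) = 1.
  m(H_3) = 5/4 - 1/4 = 1.
  m(H_4) = 5/2 - 3/2 = 1.
Summed: m(H) = 3/2 + 1 + 1 + 1 = 9/2.
So m(A \ H) = 9 - 9/2 = 9/2.

9/2


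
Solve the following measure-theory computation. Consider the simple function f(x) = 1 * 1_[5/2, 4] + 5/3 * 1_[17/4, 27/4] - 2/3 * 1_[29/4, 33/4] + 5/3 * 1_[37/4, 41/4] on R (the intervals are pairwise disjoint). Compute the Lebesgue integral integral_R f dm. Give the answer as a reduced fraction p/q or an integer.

For a simple function f = sum_i c_i * 1_{A_i} with disjoint A_i,
  integral f dm = sum_i c_i * m(A_i).
Lengths of the A_i:
  m(A_1) = 4 - 5/2 = 3/2.
  m(A_2) = 27/4 - 17/4 = 5/2.
  m(A_3) = 33/4 - 29/4 = 1.
  m(A_4) = 41/4 - 37/4 = 1.
Contributions c_i * m(A_i):
  (1) * (3/2) = 3/2.
  (5/3) * (5/2) = 25/6.
  (-2/3) * (1) = -2/3.
  (5/3) * (1) = 5/3.
Total: 3/2 + 25/6 - 2/3 + 5/3 = 20/3.

20/3


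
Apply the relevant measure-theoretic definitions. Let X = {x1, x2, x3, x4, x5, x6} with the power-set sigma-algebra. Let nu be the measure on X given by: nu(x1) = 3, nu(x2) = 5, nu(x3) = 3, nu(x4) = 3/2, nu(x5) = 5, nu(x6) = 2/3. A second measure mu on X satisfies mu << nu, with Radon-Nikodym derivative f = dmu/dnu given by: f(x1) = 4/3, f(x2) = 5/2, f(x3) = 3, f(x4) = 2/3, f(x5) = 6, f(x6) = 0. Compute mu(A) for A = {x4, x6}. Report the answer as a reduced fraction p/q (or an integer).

By the defining property of the Radon-Nikodym derivative, for every measurable set A,
  mu(A) = integral_A f dnu.
Since nu is a discrete measure concentrated on the atoms of X, the integral over A reduces to the sum
  mu(A) = sum_{x in A} f(x) * nu({x}).
Computing each term:
  x4: f(x4) * nu(x4) = 2/3 * 3/2 = 1.
  x6: f(x6) * nu(x6) = 0 * 2/3 = 0.
Summing: mu(A) = 1 + 0 = 1.

1


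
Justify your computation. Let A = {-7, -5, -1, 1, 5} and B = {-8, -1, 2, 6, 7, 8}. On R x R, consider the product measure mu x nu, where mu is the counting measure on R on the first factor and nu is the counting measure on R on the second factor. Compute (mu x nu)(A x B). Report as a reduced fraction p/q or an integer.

For a measurable rectangle A x B, the product measure satisfies
  (mu x nu)(A x B) = mu(A) * nu(B).
  mu(A) = 5.
  nu(B) = 6.
  (mu x nu)(A x B) = 5 * 6 = 30.

30


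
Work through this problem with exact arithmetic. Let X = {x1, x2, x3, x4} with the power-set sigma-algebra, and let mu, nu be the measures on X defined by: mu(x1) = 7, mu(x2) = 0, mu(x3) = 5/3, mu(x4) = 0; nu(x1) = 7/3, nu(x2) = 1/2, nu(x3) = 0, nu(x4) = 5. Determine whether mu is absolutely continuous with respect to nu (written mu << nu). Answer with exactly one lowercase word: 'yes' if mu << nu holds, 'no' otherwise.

mu << nu means: every nu-null measurable set is also mu-null; equivalently, for every atom x, if nu({x}) = 0 then mu({x}) = 0.
Checking each atom:
  x1: nu = 7/3 > 0 -> no constraint.
  x2: nu = 1/2 > 0 -> no constraint.
  x3: nu = 0, mu = 5/3 > 0 -> violates mu << nu.
  x4: nu = 5 > 0 -> no constraint.
The atom(s) x3 violate the condition (nu = 0 but mu > 0). Therefore mu is NOT absolutely continuous w.r.t. nu.

no


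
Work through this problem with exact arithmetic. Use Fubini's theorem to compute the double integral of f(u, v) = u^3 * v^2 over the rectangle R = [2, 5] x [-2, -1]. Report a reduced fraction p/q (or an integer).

f(u, v) is a tensor product of a function of u and a function of v, and both factors are bounded continuous (hence Lebesgue integrable) on the rectangle, so Fubini's theorem applies:
  integral_R f d(m x m) = (integral_a1^b1 u^3 du) * (integral_a2^b2 v^2 dv).
Inner integral in u: integral_{2}^{5} u^3 du = (5^4 - 2^4)/4
  = 609/4.
Inner integral in v: integral_{-2}^{-1} v^2 dv = ((-1)^3 - (-2)^3)/3
  = 7/3.
Product: (609/4) * (7/3) = 1421/4.

1421/4


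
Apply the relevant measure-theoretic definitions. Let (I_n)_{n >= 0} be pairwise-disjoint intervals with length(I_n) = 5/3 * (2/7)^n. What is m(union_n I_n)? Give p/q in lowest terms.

By countable additivity of the Lebesgue measure on pairwise disjoint measurable sets,
  m(union_{n >= 0} I_n) = sum_{n >= 0} m(I_n) = sum_{n >= 0} a * r^n,
  with a = 5/3 and r = 2/7.
Since 0 < r = 2/7 < 1, the geometric series converges:
  sum_{n >= 0} a * r^n = a / (1 - r).
  = 5/3 / (1 - 2/7)
  = 5/3 / (5/7)
  = 7/3.

7/3


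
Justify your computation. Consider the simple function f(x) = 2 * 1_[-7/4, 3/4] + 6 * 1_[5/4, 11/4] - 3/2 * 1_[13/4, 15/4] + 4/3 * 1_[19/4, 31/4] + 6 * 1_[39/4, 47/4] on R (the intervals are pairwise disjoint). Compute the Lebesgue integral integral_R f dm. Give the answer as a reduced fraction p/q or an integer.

For a simple function f = sum_i c_i * 1_{A_i} with disjoint A_i,
  integral f dm = sum_i c_i * m(A_i).
Lengths of the A_i:
  m(A_1) = 3/4 - (-7/4) = 5/2.
  m(A_2) = 11/4 - 5/4 = 3/2.
  m(A_3) = 15/4 - 13/4 = 1/2.
  m(A_4) = 31/4 - 19/4 = 3.
  m(A_5) = 47/4 - 39/4 = 2.
Contributions c_i * m(A_i):
  (2) * (5/2) = 5.
  (6) * (3/2) = 9.
  (-3/2) * (1/2) = -3/4.
  (4/3) * (3) = 4.
  (6) * (2) = 12.
Total: 5 + 9 - 3/4 + 4 + 12 = 117/4.

117/4


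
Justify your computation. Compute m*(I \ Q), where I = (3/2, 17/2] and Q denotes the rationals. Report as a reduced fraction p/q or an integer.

The interval I = (3/2, 17/2] has m(I) = 17/2 - 3/2 = 7 (endpoints are measure-zero, so open/closed/half-open agree). Write I = (I cap Q) u (I \ Q). The rationals in I are countable, so m*(I cap Q) = 0 (cover each rational by intervals whose total length is arbitrarily small). By countable subadditivity m*(I) <= m*(I cap Q) + m*(I \ Q), hence m*(I \ Q) >= m(I) = 7. The reverse inequality m*(I \ Q) <= m*(I) = 7 is trivial since (I \ Q) is a subset of I. Therefore m*(I \ Q) = 7.

7


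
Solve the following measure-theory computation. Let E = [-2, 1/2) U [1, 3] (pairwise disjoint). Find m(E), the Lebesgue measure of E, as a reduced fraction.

For pairwise disjoint intervals, m(union_i I_i) = sum_i m(I_i),
and m is invariant under swapping open/closed endpoints (single points have measure 0).
So m(E) = sum_i (b_i - a_i).
  I_1 has length 1/2 - (-2) = 5/2.
  I_2 has length 3 - 1 = 2.
Summing:
  m(E) = 5/2 + 2 = 9/2.

9/2


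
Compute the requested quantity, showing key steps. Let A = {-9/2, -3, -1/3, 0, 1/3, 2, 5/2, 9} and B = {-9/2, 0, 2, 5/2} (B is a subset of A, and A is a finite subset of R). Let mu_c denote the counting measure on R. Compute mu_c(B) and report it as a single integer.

Counting measure assigns mu_c(E) = |E| (number of elements) when E is finite.
B has 4 element(s), so mu_c(B) = 4.

4


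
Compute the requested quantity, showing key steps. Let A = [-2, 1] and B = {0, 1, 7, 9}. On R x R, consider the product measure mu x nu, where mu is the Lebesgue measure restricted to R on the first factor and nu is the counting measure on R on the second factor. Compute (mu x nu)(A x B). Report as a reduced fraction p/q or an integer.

For a measurable rectangle A x B, the product measure satisfies
  (mu x nu)(A x B) = mu(A) * nu(B).
  mu(A) = 3.
  nu(B) = 4.
  (mu x nu)(A x B) = 3 * 4 = 12.

12


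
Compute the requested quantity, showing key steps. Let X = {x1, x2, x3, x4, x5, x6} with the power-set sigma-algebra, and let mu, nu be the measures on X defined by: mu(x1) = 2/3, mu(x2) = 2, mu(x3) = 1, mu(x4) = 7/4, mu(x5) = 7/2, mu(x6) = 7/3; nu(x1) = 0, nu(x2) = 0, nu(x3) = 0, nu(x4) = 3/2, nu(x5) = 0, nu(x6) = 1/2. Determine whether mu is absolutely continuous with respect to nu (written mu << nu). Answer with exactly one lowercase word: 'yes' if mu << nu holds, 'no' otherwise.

mu << nu means: every nu-null measurable set is also mu-null; equivalently, for every atom x, if nu({x}) = 0 then mu({x}) = 0.
Checking each atom:
  x1: nu = 0, mu = 2/3 > 0 -> violates mu << nu.
  x2: nu = 0, mu = 2 > 0 -> violates mu << nu.
  x3: nu = 0, mu = 1 > 0 -> violates mu << nu.
  x4: nu = 3/2 > 0 -> no constraint.
  x5: nu = 0, mu = 7/2 > 0 -> violates mu << nu.
  x6: nu = 1/2 > 0 -> no constraint.
The atom(s) x1, x2, x3, x5 violate the condition (nu = 0 but mu > 0). Therefore mu is NOT absolutely continuous w.r.t. nu.

no


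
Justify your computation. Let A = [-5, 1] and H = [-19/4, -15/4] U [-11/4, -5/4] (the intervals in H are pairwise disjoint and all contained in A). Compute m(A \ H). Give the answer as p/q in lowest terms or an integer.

The ambient interval has length m(A) = 1 - (-5) = 6.
Since the holes are disjoint and sit inside A, by finite additivity
  m(H) = sum_i (b_i - a_i), and m(A \ H) = m(A) - m(H).
Computing the hole measures:
  m(H_1) = -15/4 - (-19/4) = 1.
  m(H_2) = -5/4 - (-11/4) = 3/2.
Summed: m(H) = 1 + 3/2 = 5/2.
So m(A \ H) = 6 - 5/2 = 7/2.

7/2


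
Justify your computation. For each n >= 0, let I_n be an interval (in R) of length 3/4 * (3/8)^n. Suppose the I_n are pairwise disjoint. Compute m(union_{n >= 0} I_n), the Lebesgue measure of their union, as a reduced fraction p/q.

By countable additivity of the Lebesgue measure on pairwise disjoint measurable sets,
  m(union_{n >= 0} I_n) = sum_{n >= 0} m(I_n) = sum_{n >= 0} a * r^n,
  with a = 3/4 and r = 3/8.
Since 0 < r = 3/8 < 1, the geometric series converges:
  sum_{n >= 0} a * r^n = a / (1 - r).
  = 3/4 / (1 - 3/8)
  = 3/4 / (5/8)
  = 6/5.

6/5


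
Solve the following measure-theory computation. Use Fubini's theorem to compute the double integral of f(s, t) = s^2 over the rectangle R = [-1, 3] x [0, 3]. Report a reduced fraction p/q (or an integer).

f(s, t) is a tensor product of a function of s and a function of t, and both factors are bounded continuous (hence Lebesgue integrable) on the rectangle, so Fubini's theorem applies:
  integral_R f d(m x m) = (integral_a1^b1 s^2 ds) * (integral_a2^b2 1 dt).
Inner integral in s: integral_{-1}^{3} s^2 ds = (3^3 - (-1)^3)/3
  = 28/3.
Inner integral in t: integral_{0}^{3} 1 dt = (3^1 - 0^1)/1
  = 3.
Product: (28/3) * (3) = 28.

28


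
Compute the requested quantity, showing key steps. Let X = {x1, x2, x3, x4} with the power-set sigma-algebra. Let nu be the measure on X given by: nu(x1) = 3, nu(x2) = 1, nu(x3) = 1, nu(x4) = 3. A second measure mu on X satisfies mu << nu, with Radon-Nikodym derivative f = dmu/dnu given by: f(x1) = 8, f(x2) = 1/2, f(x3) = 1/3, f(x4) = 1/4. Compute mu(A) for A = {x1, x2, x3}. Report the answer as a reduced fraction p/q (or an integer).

By the defining property of the Radon-Nikodym derivative, for every measurable set A,
  mu(A) = integral_A f dnu.
Since nu is a discrete measure concentrated on the atoms of X, the integral over A reduces to the sum
  mu(A) = sum_{x in A} f(x) * nu({x}).
Computing each term:
  x1: f(x1) * nu(x1) = 8 * 3 = 24.
  x2: f(x2) * nu(x2) = 1/2 * 1 = 1/2.
  x3: f(x3) * nu(x3) = 1/3 * 1 = 1/3.
Summing: mu(A) = 24 + 1/2 + 1/3 = 149/6.

149/6


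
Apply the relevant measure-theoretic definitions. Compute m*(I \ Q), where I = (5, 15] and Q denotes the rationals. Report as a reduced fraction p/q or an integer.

The interval I = (5, 15] has m(I) = 15 - 5 = 10 (endpoints are measure-zero, so open/closed/half-open agree). Write I = (I cap Q) u (I \ Q). The rationals in I are countable, so m*(I cap Q) = 0 (cover each rational by intervals whose total length is arbitrarily small). By countable subadditivity m*(I) <= m*(I cap Q) + m*(I \ Q), hence m*(I \ Q) >= m(I) = 10. The reverse inequality m*(I \ Q) <= m*(I) = 10 is trivial since (I \ Q) is a subset of I. Therefore m*(I \ Q) = 10.

10


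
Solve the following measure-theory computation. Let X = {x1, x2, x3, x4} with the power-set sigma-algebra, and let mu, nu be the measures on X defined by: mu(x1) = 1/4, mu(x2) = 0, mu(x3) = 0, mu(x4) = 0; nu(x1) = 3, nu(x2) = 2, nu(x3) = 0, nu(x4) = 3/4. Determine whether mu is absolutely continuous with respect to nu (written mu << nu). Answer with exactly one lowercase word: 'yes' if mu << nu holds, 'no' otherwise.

mu << nu means: every nu-null measurable set is also mu-null; equivalently, for every atom x, if nu({x}) = 0 then mu({x}) = 0.
Checking each atom:
  x1: nu = 3 > 0 -> no constraint.
  x2: nu = 2 > 0 -> no constraint.
  x3: nu = 0, mu = 0 -> consistent with mu << nu.
  x4: nu = 3/4 > 0 -> no constraint.
No atom violates the condition. Therefore mu << nu.

yes


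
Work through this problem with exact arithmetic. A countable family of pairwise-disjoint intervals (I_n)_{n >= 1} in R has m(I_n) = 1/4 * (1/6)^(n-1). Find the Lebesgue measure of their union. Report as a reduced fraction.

By countable additivity of the Lebesgue measure on pairwise disjoint measurable sets,
  m(union_{n >= 1} I_n) = sum_{n >= 1} m(I_n) = sum_{n >= 1} a * r^(n-1),
  with a = 1/4 and r = 1/6.
Since 0 < r = 1/6 < 1, the geometric series converges:
  sum_{n >= 1} a * r^(n-1) = a / (1 - r).
  = 1/4 / (1 - 1/6)
  = 1/4 / (5/6)
  = 3/10.

3/10


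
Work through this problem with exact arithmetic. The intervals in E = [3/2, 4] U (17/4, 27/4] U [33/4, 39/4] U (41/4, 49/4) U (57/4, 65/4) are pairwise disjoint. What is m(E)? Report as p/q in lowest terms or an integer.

For pairwise disjoint intervals, m(union_i I_i) = sum_i m(I_i),
and m is invariant under swapping open/closed endpoints (single points have measure 0).
So m(E) = sum_i (b_i - a_i).
  I_1 has length 4 - 3/2 = 5/2.
  I_2 has length 27/4 - 17/4 = 5/2.
  I_3 has length 39/4 - 33/4 = 3/2.
  I_4 has length 49/4 - 41/4 = 2.
  I_5 has length 65/4 - 57/4 = 2.
Summing:
  m(E) = 5/2 + 5/2 + 3/2 + 2 + 2 = 21/2.

21/2


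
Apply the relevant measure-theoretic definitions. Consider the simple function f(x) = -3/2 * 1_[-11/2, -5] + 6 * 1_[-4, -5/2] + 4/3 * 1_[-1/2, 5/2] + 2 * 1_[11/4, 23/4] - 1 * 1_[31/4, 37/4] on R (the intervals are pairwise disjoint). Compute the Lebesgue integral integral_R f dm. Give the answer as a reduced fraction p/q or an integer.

For a simple function f = sum_i c_i * 1_{A_i} with disjoint A_i,
  integral f dm = sum_i c_i * m(A_i).
Lengths of the A_i:
  m(A_1) = -5 - (-11/2) = 1/2.
  m(A_2) = -5/2 - (-4) = 3/2.
  m(A_3) = 5/2 - (-1/2) = 3.
  m(A_4) = 23/4 - 11/4 = 3.
  m(A_5) = 37/4 - 31/4 = 3/2.
Contributions c_i * m(A_i):
  (-3/2) * (1/2) = -3/4.
  (6) * (3/2) = 9.
  (4/3) * (3) = 4.
  (2) * (3) = 6.
  (-1) * (3/2) = -3/2.
Total: -3/4 + 9 + 4 + 6 - 3/2 = 67/4.

67/4


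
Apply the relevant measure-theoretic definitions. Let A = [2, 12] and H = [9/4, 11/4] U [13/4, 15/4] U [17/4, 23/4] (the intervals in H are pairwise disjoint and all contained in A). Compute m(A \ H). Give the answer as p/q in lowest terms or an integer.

The ambient interval has length m(A) = 12 - 2 = 10.
Since the holes are disjoint and sit inside A, by finite additivity
  m(H) = sum_i (b_i - a_i), and m(A \ H) = m(A) - m(H).
Computing the hole measures:
  m(H_1) = 11/4 - 9/4 = 1/2.
  m(H_2) = 15/4 - 13/4 = 1/2.
  m(H_3) = 23/4 - 17/4 = 3/2.
Summed: m(H) = 1/2 + 1/2 + 3/2 = 5/2.
So m(A \ H) = 10 - 5/2 = 15/2.

15/2


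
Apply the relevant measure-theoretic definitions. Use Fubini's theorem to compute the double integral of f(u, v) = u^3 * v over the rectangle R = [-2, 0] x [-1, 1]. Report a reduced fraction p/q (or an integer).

f(u, v) is a tensor product of a function of u and a function of v, and both factors are bounded continuous (hence Lebesgue integrable) on the rectangle, so Fubini's theorem applies:
  integral_R f d(m x m) = (integral_a1^b1 u^3 du) * (integral_a2^b2 v dv).
Inner integral in u: integral_{-2}^{0} u^3 du = (0^4 - (-2)^4)/4
  = -4.
Inner integral in v: integral_{-1}^{1} v dv = (1^2 - (-1)^2)/2
  = 0.
Product: (-4) * (0) = 0.

0


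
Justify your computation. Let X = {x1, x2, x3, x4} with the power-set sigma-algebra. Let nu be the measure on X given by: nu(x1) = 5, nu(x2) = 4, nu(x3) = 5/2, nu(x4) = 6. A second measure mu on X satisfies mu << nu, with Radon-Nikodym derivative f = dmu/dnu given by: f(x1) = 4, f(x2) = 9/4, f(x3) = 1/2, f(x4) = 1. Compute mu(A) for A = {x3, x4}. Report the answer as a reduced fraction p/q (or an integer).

By the defining property of the Radon-Nikodym derivative, for every measurable set A,
  mu(A) = integral_A f dnu.
Since nu is a discrete measure concentrated on the atoms of X, the integral over A reduces to the sum
  mu(A) = sum_{x in A} f(x) * nu({x}).
Computing each term:
  x3: f(x3) * nu(x3) = 1/2 * 5/2 = 5/4.
  x4: f(x4) * nu(x4) = 1 * 6 = 6.
Summing: mu(A) = 5/4 + 6 = 29/4.

29/4


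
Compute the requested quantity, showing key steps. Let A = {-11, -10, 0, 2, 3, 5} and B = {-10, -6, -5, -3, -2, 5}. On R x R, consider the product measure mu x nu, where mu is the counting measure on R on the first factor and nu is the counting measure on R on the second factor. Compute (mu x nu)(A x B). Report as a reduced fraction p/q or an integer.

For a measurable rectangle A x B, the product measure satisfies
  (mu x nu)(A x B) = mu(A) * nu(B).
  mu(A) = 6.
  nu(B) = 6.
  (mu x nu)(A x B) = 6 * 6 = 36.

36


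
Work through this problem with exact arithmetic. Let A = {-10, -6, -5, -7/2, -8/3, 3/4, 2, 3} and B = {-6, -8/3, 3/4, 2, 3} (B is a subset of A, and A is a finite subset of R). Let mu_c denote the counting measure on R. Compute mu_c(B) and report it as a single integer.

Counting measure assigns mu_c(E) = |E| (number of elements) when E is finite.
B has 5 element(s), so mu_c(B) = 5.

5


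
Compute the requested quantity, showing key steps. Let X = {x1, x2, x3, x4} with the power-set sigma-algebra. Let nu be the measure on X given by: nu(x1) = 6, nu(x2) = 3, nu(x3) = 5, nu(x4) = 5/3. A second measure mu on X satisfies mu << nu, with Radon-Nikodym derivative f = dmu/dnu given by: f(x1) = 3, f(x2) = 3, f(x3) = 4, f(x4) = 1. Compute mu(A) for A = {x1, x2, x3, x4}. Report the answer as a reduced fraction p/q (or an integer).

By the defining property of the Radon-Nikodym derivative, for every measurable set A,
  mu(A) = integral_A f dnu.
Since nu is a discrete measure concentrated on the atoms of X, the integral over A reduces to the sum
  mu(A) = sum_{x in A} f(x) * nu({x}).
Computing each term:
  x1: f(x1) * nu(x1) = 3 * 6 = 18.
  x2: f(x2) * nu(x2) = 3 * 3 = 9.
  x3: f(x3) * nu(x3) = 4 * 5 = 20.
  x4: f(x4) * nu(x4) = 1 * 5/3 = 5/3.
Summing: mu(A) = 18 + 9 + 20 + 5/3 = 146/3.

146/3


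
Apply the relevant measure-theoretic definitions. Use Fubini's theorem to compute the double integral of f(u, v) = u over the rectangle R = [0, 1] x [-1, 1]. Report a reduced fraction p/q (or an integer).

f(u, v) is a tensor product of a function of u and a function of v, and both factors are bounded continuous (hence Lebesgue integrable) on the rectangle, so Fubini's theorem applies:
  integral_R f d(m x m) = (integral_a1^b1 u du) * (integral_a2^b2 1 dv).
Inner integral in u: integral_{0}^{1} u du = (1^2 - 0^2)/2
  = 1/2.
Inner integral in v: integral_{-1}^{1} 1 dv = (1^1 - (-1)^1)/1
  = 2.
Product: (1/2) * (2) = 1.

1


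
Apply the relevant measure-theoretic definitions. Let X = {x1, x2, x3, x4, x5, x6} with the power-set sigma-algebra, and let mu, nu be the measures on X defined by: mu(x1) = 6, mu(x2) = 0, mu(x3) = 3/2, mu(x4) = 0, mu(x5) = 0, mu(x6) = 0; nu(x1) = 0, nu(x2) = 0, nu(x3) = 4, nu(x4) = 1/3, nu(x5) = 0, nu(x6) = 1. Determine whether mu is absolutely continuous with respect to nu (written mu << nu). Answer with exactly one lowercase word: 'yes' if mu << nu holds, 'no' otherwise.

mu << nu means: every nu-null measurable set is also mu-null; equivalently, for every atom x, if nu({x}) = 0 then mu({x}) = 0.
Checking each atom:
  x1: nu = 0, mu = 6 > 0 -> violates mu << nu.
  x2: nu = 0, mu = 0 -> consistent with mu << nu.
  x3: nu = 4 > 0 -> no constraint.
  x4: nu = 1/3 > 0 -> no constraint.
  x5: nu = 0, mu = 0 -> consistent with mu << nu.
  x6: nu = 1 > 0 -> no constraint.
The atom(s) x1 violate the condition (nu = 0 but mu > 0). Therefore mu is NOT absolutely continuous w.r.t. nu.

no
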